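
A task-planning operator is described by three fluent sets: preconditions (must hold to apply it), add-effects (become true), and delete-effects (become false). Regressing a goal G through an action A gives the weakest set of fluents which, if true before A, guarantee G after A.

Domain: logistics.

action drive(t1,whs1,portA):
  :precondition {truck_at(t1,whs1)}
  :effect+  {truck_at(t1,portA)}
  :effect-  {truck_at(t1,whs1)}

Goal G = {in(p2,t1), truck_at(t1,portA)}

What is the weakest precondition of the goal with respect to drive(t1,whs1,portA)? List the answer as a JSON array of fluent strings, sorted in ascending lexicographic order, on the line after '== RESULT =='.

Compute (G \ add) ∪ pre:
  G ∩ del = {}  (empty — regression defined)
  G \ add = {in(p2,t1), truck_at(t1,portA)} \ {truck_at(t1,portA)} = {in(p2,t1)}
  ∪ pre   = {in(p2,t1)} ∪ {truck_at(t1,whs1)}
          = {in(p2,t1), truck_at(t1,whs1)}

== RESULT ==
["in(p2,t1)", "truck_at(t1,whs1)"]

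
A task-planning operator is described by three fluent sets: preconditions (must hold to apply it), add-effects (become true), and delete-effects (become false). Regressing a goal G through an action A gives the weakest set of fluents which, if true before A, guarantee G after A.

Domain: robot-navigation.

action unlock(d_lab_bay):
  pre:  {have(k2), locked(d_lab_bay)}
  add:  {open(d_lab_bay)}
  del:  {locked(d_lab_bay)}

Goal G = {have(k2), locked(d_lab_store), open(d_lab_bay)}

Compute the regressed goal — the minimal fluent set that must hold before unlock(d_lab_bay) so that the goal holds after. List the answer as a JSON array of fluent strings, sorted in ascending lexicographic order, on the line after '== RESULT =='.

Regress:
  G ∩ del = {}  (empty — regression defined)
  G \ add = {have(k2), locked(d_lab_store), open(d_lab_bay)} \ {open(d_lab_bay)} = {have(k2), locked(d_lab_store)}
  ∪ pre   = {have(k2), locked(d_lab_store)} ∪ {have(k2), locked(d_lab_bay)}
          = {have(k2), locked(d_lab_bay), locked(d_lab_store)}

== RESULT ==
["have(k2)", "locked(d_lab_bay)", "locked(d_lab_store)"]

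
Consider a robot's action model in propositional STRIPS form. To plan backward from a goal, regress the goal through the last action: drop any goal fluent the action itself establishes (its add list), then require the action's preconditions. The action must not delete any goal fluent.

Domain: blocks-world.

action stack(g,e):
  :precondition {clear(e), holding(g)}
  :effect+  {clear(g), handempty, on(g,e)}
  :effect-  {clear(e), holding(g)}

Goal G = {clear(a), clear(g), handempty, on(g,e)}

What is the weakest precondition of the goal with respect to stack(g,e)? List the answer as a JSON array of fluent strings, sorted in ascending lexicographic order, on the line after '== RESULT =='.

Compute (G \ add) ∪ pre:
  G ∩ del = {}  (empty — regression defined)
  G \ add = {clear(a), clear(g), handempty, on(g,e)} \ {clear(g), handempty, on(g,e)} = {clear(a)}
  ∪ pre   = {clear(a)} ∪ {clear(e), holding(g)}
          = {clear(a), clear(e), holding(g)}

== RESULT ==
["clear(a)", "clear(e)", "holding(g)"]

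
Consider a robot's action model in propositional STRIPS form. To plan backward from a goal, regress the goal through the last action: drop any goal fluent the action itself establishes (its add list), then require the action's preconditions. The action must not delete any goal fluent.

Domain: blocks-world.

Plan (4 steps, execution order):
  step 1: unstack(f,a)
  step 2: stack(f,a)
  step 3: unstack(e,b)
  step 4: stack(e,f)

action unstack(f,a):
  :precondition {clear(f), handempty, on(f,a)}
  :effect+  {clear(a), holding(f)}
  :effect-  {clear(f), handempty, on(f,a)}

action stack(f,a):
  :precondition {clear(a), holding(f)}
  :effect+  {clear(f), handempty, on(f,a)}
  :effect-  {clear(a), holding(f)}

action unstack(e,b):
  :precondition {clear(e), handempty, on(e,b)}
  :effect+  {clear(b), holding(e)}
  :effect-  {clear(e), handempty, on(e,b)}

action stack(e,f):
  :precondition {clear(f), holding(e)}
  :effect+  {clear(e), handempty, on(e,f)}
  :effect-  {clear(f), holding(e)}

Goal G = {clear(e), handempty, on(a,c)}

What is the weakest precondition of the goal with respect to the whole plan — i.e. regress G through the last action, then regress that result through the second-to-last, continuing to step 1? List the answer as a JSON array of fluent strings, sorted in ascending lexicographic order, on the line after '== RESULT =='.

Regress step by step:
  through step 4 (stack(e,f)): drop {clear(e), handempty}, keep {on(a,c)}, require {clear(f), holding(e)}
    → {clear(f), holding(e), on(a,c)}
  through step 3 (unstack(e,b)): drop {holding(e)}, keep {clear(f), on(a,c)}, require {clear(e), handempty, on(e,b)}
    → {clear(e), clear(f), handempty, on(a,c), on(e,b)}
  through step 2 (stack(f,a)): drop {clear(f), handempty}, keep {clear(e), on(a,c), on(e,b)}, require {clear(a), holding(f)}
    → {clear(a), clear(e), holding(f), on(a,c), on(e,b)}
  through step 1 (unstack(f,a)): drop {clear(a), holding(f)}, keep {clear(e), on(a,c), on(e,b)}, require {clear(f), handempty, on(f,a)}
    → {clear(e), clear(f), handempty, on(a,c), on(e,b), on(f,a)}

== RESULT ==
["clear(e)", "clear(f)", "handempty", "on(a,c)", "on(e,b)", "on(f,a)"]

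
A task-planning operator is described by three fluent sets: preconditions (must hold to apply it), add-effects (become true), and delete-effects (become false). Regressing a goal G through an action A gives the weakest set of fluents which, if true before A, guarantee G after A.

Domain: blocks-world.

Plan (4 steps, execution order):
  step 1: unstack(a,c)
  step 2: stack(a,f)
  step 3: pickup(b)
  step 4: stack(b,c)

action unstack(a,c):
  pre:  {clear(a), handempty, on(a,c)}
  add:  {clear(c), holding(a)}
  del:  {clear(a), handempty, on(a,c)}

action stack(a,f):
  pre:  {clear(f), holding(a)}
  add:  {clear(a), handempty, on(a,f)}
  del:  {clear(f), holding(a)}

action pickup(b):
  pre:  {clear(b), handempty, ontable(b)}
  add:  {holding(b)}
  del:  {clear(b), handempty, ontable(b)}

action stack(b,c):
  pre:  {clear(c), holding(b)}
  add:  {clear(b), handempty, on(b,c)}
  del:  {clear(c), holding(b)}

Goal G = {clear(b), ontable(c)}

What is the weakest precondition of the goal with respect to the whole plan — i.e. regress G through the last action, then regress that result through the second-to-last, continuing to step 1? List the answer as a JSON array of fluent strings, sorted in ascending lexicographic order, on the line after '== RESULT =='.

Work backward from the goal:
  through step 4 (stack(b,c)): drop {clear(b)}, keep {ontable(c)}, require {clear(c), holding(b)}
    → {clear(c), holding(b), ontable(c)}
  through step 3 (pickup(b)): drop {holding(b)}, keep {clear(c), ontable(c)}, require {clear(b), handempty, ontable(b)}
    → {clear(b), clear(c), handempty, ontable(b), ontable(c)}
  through step 2 (stack(a,f)): drop {handempty}, keep {clear(b), clear(c), ontable(b), ontable(c)}, require {clear(f), holding(a)}
    → {clear(b), clear(c), clear(f), holding(a), ontable(b), ontable(c)}
  through step 1 (unstack(a,c)): drop {clear(c), holding(a)}, keep {clear(b), clear(f), ontable(b), ontable(c)}, require {clear(a), handempty, on(a,c)}
    → {clear(a), clear(b), clear(f), handempty, on(a,c), ontable(b), ontable(c)}

== RESULT ==
["clear(a)", "clear(b)", "clear(f)", "handempty", "on(a,c)", "ontable(b)", "ontable(c)"]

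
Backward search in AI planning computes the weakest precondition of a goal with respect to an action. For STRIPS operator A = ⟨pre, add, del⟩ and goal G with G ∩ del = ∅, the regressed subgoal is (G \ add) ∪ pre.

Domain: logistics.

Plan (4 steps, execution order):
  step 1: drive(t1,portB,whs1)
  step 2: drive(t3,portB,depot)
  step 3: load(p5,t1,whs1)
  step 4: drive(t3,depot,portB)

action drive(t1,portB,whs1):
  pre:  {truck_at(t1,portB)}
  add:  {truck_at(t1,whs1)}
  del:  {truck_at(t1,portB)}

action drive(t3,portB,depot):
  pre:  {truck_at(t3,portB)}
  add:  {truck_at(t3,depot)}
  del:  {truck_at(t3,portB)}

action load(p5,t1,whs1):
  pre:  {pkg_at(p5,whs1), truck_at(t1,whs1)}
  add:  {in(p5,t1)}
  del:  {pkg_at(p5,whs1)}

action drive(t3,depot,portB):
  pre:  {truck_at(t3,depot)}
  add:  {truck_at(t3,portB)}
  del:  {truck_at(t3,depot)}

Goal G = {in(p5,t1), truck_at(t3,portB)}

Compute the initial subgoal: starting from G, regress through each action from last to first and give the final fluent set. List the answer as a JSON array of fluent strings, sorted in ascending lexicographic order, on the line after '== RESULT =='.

Regress step by step:
  through step 4 (drive(t3,depot,portB)): drop {truck_at(t3,portB)}, keep {in(p5,t1)}, require {truck_at(t3,depot)}
    → {in(p5,t1), truck_at(t3,depot)}
  through step 3 (load(p5,t1,whs1)): drop {in(p5,t1)}, keep {truck_at(t3,depot)}, require {pkg_at(p5,whs1), truck_at(t1,whs1)}
    → {pkg_at(p5,whs1), truck_at(t1,whs1), truck_at(t3,depot)}
  through step 2 (drive(t3,portB,depot)): drop {truck_at(t3,depot)}, keep {pkg_at(p5,whs1), truck_at(t1,whs1)}, require {truck_at(t3,portB)}
    → {pkg_at(p5,whs1), truck_at(t1,whs1), truck_at(t3,portB)}
  through step 1 (drive(t1,portB,whs1)): drop {truck_at(t1,whs1)}, keep {pkg_at(p5,whs1), truck_at(t3,portB)}, require {truck_at(t1,portB)}
    → {pkg_at(p5,whs1), truck_at(t1,portB), truck_at(t3,portB)}

== RESULT ==
["pkg_at(p5,whs1)", "truck_at(t1,portB)", "truck_at(t3,portB)"]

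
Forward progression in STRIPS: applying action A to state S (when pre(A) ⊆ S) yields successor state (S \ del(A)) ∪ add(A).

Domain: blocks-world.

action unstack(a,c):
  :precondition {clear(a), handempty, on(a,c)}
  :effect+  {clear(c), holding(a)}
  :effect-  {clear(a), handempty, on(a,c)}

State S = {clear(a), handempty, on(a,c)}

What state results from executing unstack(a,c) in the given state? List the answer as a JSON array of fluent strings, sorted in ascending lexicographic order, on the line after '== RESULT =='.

Progress:
  pre ⊆ S: {clear(a), handempty, on(a,c)} ⊆ S  — applicable
  S \ del = {}
  ∪ add   = {clear(c), holding(a)}

== RESULT ==
["clear(c)", "holding(a)"]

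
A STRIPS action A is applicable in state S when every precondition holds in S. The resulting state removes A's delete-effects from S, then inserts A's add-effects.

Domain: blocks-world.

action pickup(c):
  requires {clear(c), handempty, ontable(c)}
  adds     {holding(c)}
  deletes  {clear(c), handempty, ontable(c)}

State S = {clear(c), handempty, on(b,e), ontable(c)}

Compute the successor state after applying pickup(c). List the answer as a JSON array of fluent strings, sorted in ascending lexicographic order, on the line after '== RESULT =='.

Progress:
  pre ⊆ S: {clear(c), handempty, ontable(c)} ⊆ S  — applicable
  S \ del = {on(b,e)}
  ∪ add   = {holding(c), on(b,e)}

== RESULT ==
["holding(c)", "on(b,e)"]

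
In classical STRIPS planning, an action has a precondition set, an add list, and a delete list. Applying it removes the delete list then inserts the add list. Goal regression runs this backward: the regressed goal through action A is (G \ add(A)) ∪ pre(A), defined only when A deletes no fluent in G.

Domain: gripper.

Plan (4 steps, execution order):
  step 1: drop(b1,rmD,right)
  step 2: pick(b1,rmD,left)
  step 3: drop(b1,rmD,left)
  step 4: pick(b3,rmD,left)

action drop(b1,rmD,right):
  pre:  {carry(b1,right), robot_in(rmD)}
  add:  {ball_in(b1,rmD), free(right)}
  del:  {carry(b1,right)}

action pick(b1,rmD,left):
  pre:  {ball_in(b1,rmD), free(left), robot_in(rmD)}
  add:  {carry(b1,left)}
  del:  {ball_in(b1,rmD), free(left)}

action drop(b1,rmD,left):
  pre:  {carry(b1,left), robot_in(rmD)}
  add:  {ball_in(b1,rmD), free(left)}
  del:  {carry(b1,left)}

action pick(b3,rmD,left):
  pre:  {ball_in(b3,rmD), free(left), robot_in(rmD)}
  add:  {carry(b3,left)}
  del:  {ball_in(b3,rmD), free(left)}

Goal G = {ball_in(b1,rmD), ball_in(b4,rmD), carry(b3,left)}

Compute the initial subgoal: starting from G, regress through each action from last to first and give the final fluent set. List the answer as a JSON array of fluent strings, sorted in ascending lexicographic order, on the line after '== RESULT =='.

Work backward from the goal:
  through step 4 (pick(b3,rmD,left)): drop {carry(b3,left)}, keep {ball_in(b1,rmD), ball_in(b4,rmD)}, require {ball_in(b3,rmD), free(left), robot_in(rmD)}
    → {ball_in(b1,rmD), ball_in(b3,rmD), ball_in(b4,rmD), free(left), robot_in(rmD)}
  through step 3 (drop(b1,rmD,left)): drop {ball_in(b1,rmD), free(left)}, keep {ball_in(b3,rmD), ball_in(b4,rmD), robot_in(rmD)}, require {carry(b1,left), robot_in(rmD)}
    → {ball_in(b3,rmD), ball_in(b4,rmD), carry(b1,left), robot_in(rmD)}
  through step 2 (pick(b1,rmD,left)): drop {carry(b1,left)}, keep {ball_in(b3,rmD), ball_in(b4,rmD), robot_in(rmD)}, require {ball_in(b1,rmD), free(left), robot_in(rmD)}
    → {ball_in(b1,rmD), ball_in(b3,rmD), ball_in(b4,rmD), free(left), robot_in(rmD)}
  through step 1 (drop(b1,rmD,right)): drop {ball_in(b1,rmD)}, keep {ball_in(b3,rmD), ball_in(b4,rmD), free(left), robot_in(rmD)}, require {carry(b1,right), robot_in(rmD)}
    → {ball_in(b3,rmD), ball_in(b4,rmD), carry(b1,right), free(left), robot_in(rmD)}

== RESULT ==
["ball_in(b3,rmD)", "ball_in(b4,rmD)", "carry(b1,right)", "free(left)", "robot_in(rmD)"]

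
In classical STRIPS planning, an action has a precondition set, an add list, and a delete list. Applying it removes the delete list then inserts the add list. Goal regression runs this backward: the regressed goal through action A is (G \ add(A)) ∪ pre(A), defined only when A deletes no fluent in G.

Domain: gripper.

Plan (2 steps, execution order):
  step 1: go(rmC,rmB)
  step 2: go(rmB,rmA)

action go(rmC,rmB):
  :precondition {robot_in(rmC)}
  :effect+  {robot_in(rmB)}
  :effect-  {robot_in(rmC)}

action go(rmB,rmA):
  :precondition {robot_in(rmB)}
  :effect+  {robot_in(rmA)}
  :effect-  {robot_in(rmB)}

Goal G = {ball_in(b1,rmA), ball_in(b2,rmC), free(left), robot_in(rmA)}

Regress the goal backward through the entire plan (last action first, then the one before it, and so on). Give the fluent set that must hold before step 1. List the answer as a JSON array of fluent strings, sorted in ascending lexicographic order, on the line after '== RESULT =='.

Regress step by step:
  through step 2 (go(rmB,rmA)): drop {robot_in(rmA)}, keep {ball_in(b1,rmA), ball_in(b2,rmC), free(left)}, require {robot_in(rmB)}
    → {ball_in(b1,rmA), ball_in(b2,rmC), free(left), robot_in(rmB)}
  through step 1 (go(rmC,rmB)): drop {robot_in(rmB)}, keep {ball_in(b1,rmA), ball_in(b2,rmC), free(left)}, require {robot_in(rmC)}
    → {ball_in(b1,rmA), ball_in(b2,rmC), free(left), robot_in(rmC)}

== RESULT ==
["ball_in(b1,rmA)", "ball_in(b2,rmC)", "free(left)", "robot_in(rmC)"]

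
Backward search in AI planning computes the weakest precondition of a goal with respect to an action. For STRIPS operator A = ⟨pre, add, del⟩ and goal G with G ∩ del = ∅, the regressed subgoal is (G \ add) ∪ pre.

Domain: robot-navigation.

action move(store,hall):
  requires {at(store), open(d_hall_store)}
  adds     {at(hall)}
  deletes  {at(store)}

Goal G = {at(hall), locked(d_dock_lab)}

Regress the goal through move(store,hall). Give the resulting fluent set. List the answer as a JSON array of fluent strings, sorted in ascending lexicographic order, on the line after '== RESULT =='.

Compute (G \ add) ∪ pre:
  G ∩ del = {}  (empty — regression defined)
  G \ add = {at(hall), locked(d_dock_lab)} \ {at(hall)} = {locked(d_dock_lab)}
  ∪ pre   = {locked(d_dock_lab)} ∪ {at(store), open(d_hall_store)}
          = {at(store), locked(d_dock_lab), open(d_hall_store)}

== RESULT ==
["at(store)", "locked(d_dock_lab)", "open(d_hall_store)"]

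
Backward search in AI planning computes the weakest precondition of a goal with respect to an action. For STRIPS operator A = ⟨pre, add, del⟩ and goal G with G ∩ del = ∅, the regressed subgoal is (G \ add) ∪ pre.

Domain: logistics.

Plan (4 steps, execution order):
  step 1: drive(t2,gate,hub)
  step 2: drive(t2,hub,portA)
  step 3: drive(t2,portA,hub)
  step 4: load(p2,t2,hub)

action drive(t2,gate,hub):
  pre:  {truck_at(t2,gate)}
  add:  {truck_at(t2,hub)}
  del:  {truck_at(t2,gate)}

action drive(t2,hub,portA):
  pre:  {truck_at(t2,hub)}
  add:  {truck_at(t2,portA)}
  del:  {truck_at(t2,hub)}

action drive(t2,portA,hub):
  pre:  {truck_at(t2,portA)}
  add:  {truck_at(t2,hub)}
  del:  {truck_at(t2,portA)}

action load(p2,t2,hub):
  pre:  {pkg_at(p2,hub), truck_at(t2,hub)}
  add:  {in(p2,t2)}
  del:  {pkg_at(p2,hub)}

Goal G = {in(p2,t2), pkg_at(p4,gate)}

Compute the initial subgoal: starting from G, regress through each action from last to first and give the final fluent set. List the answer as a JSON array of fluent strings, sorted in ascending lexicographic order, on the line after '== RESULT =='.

Work backward from the goal:
  through step 4 (load(p2,t2,hub)): drop {in(p2,t2)}, keep {pkg_at(p4,gate)}, require {pkg_at(p2,hub), truck_at(t2,hub)}
    → {pkg_at(p2,hub), pkg_at(p4,gate), truck_at(t2,hub)}
  through step 3 (drive(t2,portA,hub)): drop {truck_at(t2,hub)}, keep {pkg_at(p2,hub), pkg_at(p4,gate)}, require {truck_at(t2,portA)}
    → {pkg_at(p2,hub), pkg_at(p4,gate), truck_at(t2,portA)}
  through step 2 (drive(t2,hub,portA)): drop {truck_at(t2,portA)}, keep {pkg_at(p2,hub), pkg_at(p4,gate)}, require {truck_at(t2,hub)}
    → {pkg_at(p2,hub), pkg_at(p4,gate), truck_at(t2,hub)}
  through step 1 (drive(t2,gate,hub)): drop {truck_at(t2,hub)}, keep {pkg_at(p2,hub), pkg_at(p4,gate)}, require {truck_at(t2,gate)}
    → {pkg_at(p2,hub), pkg_at(p4,gate), truck_at(t2,gate)}

== RESULT ==
["pkg_at(p2,hub)", "pkg_at(p4,gate)", "truck_at(t2,gate)"]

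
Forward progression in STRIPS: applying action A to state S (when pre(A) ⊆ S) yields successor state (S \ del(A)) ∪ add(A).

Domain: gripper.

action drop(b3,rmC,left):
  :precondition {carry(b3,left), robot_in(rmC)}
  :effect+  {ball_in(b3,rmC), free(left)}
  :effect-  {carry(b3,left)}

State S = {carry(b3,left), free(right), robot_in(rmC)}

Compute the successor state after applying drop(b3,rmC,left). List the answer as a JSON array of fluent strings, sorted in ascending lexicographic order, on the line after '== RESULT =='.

Progress:
  pre ⊆ S: {carry(b3,left), robot_in(rmC)} ⊆ S  — applicable
  S \ del = {free(right), robot_in(rmC)}
  ∪ add   = {ball_in(b3,rmC), free(left), free(right), robot_in(rmC)}

== RESULT ==
["ball_in(b3,rmC)", "free(left)", "free(right)", "robot_in(rmC)"]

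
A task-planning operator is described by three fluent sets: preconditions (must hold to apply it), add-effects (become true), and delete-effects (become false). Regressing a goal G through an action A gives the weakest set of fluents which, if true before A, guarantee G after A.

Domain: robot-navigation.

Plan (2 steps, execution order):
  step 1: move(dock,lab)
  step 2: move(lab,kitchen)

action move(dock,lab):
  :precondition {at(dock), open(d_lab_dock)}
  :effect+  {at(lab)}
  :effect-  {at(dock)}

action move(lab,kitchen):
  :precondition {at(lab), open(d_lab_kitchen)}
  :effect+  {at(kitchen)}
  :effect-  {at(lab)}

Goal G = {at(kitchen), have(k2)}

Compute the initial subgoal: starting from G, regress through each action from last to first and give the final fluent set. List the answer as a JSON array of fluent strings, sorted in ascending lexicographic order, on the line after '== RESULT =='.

Work backward from the goal:
  through step 2 (move(lab,kitchen)): drop {at(kitchen)}, keep {have(k2)}, require {at(lab), open(d_lab_kitchen)}
    → {at(lab), have(k2), open(d_lab_kitchen)}
  through step 1 (move(dock,lab)): drop {at(lab)}, keep {have(k2), open(d_lab_kitchen)}, require {at(dock), open(d_lab_dock)}
    → {at(dock), have(k2), open(d_lab_dock), open(d_lab_kitchen)}

== RESULT ==
["at(dock)", "have(k2)", "open(d_lab_dock)", "open(d_lab_kitchen)"]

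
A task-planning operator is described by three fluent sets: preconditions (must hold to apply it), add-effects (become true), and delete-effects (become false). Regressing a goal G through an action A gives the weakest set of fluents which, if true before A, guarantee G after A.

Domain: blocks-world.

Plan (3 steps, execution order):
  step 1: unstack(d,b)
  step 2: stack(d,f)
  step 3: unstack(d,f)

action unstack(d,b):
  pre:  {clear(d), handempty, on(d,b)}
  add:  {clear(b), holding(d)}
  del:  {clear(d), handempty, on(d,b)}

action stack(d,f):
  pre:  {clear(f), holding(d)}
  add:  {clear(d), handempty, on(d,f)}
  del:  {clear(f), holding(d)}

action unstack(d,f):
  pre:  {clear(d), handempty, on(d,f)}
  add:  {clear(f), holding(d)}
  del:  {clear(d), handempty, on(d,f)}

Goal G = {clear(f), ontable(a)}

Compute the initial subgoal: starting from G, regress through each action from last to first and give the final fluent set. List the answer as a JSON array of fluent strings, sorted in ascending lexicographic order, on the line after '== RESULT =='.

Work backward from the goal:
  through step 3 (unstack(d,f)): drop {clear(f)}, keep {ontable(a)}, require {clear(d), handempty, on(d,f)}
    → {clear(d), handempty, on(d,f), ontable(a)}
  through step 2 (stack(d,f)): drop {clear(d), handempty, on(d,f)}, keep {ontable(a)}, require {clear(f), holding(d)}
    → {clear(f), holding(d), ontable(a)}
  through step 1 (unstack(d,b)): drop {holding(d)}, keep {clear(f), ontable(a)}, require {clear(d), handempty, on(d,b)}
    → {clear(d), clear(f), handempty, on(d,b), ontable(a)}

== RESULT ==
["clear(d)", "clear(f)", "handempty", "on(d,b)", "ontable(a)"]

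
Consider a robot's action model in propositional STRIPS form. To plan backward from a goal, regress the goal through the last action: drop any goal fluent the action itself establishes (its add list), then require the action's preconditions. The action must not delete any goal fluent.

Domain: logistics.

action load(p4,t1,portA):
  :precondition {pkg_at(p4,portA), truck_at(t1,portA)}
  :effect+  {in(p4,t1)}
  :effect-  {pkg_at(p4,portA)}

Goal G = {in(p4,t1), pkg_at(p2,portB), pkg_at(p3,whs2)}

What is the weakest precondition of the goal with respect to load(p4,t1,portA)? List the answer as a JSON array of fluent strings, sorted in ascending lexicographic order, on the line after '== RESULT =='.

Regress:
  G ∩ del = {}  (empty — regression defined)
  G \ add = {in(p4,t1), pkg_at(p2,portB), pkg_at(p3,whs2)} \ {in(p4,t1)} = {pkg_at(p2,portB), pkg_at(p3,whs2)}
  ∪ pre   = {pkg_at(p2,portB), pkg_at(p3,whs2)} ∪ {pkg_at(p4,portA), truck_at(t1,portA)}
          = {pkg_at(p2,portB), pkg_at(p3,whs2), pkg_at(p4,portA), truck_at(t1,portA)}

== RESULT ==
["pkg_at(p2,portB)", "pkg_at(p3,whs2)", "pkg_at(p4,portA)", "truck_at(t1,portA)"]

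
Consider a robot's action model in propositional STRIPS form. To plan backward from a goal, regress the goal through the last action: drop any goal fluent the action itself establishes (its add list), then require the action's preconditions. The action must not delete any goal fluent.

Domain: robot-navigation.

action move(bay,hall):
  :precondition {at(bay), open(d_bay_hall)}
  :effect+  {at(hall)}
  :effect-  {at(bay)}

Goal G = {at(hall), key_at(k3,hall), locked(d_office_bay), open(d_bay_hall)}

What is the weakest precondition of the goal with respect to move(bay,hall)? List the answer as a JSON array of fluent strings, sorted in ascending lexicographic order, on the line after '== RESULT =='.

Compute (G \ add) ∪ pre:
  G ∩ del = {}  (empty — regression defined)
  G \ add = {at(hall), key_at(k3,hall), locked(d_office_bay), open(d_bay_hall)} \ {at(hall)} = {key_at(k3,hall), locked(d_office_bay), open(d_bay_hall)}
  ∪ pre   = {key_at(k3,hall), locked(d_office_bay), open(d_bay_hall)} ∪ {at(bay), open(d_bay_hall)}
          = {at(bay), key_at(k3,hall), locked(d_office_bay), open(d_bay_hall)}

== RESULT ==
["at(bay)", "key_at(k3,hall)", "locked(d_office_bay)", "open(d_bay_hall)"]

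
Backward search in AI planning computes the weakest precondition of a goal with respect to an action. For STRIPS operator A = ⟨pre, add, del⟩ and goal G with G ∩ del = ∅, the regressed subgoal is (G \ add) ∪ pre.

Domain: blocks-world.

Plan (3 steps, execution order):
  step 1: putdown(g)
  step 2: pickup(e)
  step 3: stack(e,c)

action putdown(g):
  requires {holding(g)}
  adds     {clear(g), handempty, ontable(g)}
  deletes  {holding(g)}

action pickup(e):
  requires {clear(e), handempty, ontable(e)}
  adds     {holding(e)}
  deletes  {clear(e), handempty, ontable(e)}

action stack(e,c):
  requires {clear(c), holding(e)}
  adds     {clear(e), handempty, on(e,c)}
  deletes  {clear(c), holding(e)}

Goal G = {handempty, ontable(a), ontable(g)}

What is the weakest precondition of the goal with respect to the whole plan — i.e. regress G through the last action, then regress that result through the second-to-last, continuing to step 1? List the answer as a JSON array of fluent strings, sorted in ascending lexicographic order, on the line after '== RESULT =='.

Regress step by step:
  through step 3 (stack(e,c)): drop {handempty}, keep {ontable(a), ontable(g)}, require {clear(c), holding(e)}
    → {clear(c), holding(e), ontable(a), ontable(g)}
  through step 2 (pickup(e)): drop {holding(e)}, keep {clear(c), ontable(a), ontable(g)}, require {clear(e), handempty, ontable(e)}
    → {clear(c), clear(e), handempty, ontable(a), ontable(e), ontable(g)}
  through step 1 (putdown(g)): drop {handempty, ontable(g)}, keep {clear(c), clear(e), ontable(a), ontable(e)}, require {holding(g)}
    → {clear(c), clear(e), holding(g), ontable(a), ontable(e)}

== RESULT ==
["clear(c)", "clear(e)", "holding(g)", "ontable(a)", "ontable(e)"]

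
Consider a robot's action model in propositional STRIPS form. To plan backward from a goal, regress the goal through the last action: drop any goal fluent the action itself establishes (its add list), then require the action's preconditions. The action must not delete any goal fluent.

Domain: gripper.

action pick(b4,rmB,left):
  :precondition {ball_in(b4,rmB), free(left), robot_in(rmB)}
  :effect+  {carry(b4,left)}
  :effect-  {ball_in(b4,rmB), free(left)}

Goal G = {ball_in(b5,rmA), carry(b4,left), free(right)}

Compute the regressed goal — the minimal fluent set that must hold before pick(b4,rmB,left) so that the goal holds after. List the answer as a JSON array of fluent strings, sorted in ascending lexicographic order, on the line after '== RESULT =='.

Compute (G \ add) ∪ pre:
  G ∩ del = {}  (empty — regression defined)
  G \ add = {ball_in(b5,rmA), carry(b4,left), free(right)} \ {carry(b4,left)} = {ball_in(b5,rmA), free(right)}
  ∪ pre   = {ball_in(b5,rmA), free(right)} ∪ {ball_in(b4,rmB), free(left), robot_in(rmB)}
          = {ball_in(b4,rmB), ball_in(b5,rmA), free(left), free(right), robot_in(rmB)}

== RESULT ==
["ball_in(b4,rmB)", "ball_in(b5,rmA)", "free(left)", "free(right)", "robot_in(rmB)"]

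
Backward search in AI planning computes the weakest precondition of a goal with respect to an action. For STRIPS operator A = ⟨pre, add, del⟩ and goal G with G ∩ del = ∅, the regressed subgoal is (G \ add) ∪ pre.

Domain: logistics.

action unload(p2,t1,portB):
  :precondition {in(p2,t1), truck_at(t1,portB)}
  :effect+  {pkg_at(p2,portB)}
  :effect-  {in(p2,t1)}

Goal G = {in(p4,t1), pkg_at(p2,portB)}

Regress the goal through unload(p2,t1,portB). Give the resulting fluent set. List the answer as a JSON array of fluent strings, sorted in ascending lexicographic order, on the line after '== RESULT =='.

Compute (G \ add) ∪ pre:
  G ∩ del = {}  (empty — regression defined)
  G \ add = {in(p4,t1), pkg_at(p2,portB)} \ {pkg_at(p2,portB)} = {in(p4,t1)}
  ∪ pre   = {in(p4,t1)} ∪ {in(p2,t1), truck_at(t1,portB)}
          = {in(p2,t1), in(p4,t1), truck_at(t1,portB)}

== RESULT ==
["in(p2,t1)", "in(p4,t1)", "truck_at(t1,portB)"]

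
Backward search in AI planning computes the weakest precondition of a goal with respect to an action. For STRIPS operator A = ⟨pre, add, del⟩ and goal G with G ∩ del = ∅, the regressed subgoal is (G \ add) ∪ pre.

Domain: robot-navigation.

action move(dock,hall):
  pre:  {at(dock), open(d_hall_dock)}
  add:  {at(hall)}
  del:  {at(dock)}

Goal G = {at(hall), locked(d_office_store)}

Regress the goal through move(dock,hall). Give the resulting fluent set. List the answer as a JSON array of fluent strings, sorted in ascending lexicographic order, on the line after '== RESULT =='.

Compute (G \ add) ∪ pre:
  G ∩ del = {}  (empty — regression defined)
  G \ add = {at(hall), locked(d_office_store)} \ {at(hall)} = {locked(d_office_store)}
  ∪ pre   = {locked(d_office_store)} ∪ {at(dock), open(d_hall_dock)}
          = {at(dock), locked(d_office_store), open(d_hall_dock)}

== RESULT ==
["at(dock)", "locked(d_office_store)", "open(d_hall_dock)"]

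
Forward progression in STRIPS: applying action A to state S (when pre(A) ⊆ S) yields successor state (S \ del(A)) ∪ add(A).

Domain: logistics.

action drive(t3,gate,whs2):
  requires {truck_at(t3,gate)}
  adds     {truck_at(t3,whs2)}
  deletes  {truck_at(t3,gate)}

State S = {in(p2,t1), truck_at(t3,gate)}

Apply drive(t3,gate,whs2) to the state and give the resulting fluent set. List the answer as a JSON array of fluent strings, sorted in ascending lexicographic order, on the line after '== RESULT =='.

Compute (S \ del) ∪ add:
  pre ⊆ S: {truck_at(t3,gate)} ⊆ S  — applicable
  S \ del = {in(p2,t1)}
  ∪ add   = {in(p2,t1), truck_at(t3,whs2)}

== RESULT ==
["in(p2,t1)", "truck_at(t3,whs2)"]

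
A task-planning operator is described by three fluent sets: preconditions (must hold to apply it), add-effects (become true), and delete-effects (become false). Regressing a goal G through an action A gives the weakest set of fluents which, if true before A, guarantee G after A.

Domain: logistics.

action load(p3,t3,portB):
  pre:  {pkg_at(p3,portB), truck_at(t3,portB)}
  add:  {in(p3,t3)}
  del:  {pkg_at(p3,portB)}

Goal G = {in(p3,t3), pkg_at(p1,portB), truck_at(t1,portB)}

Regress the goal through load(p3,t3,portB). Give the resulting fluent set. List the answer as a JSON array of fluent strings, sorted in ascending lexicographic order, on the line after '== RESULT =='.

Compute (G \ add) ∪ pre:
  G ∩ del = {}  (empty — regression defined)
  G \ add = {in(p3,t3), pkg_at(p1,portB), truck_at(t1,portB)} \ {in(p3,t3)} = {pkg_at(p1,portB), truck_at(t1,portB)}
  ∪ pre   = {pkg_at(p1,portB), truck_at(t1,portB)} ∪ {pkg_at(p3,portB), truck_at(t3,portB)}
          = {pkg_at(p1,portB), pkg_at(p3,portB), truck_at(t1,portB), truck_at(t3,portB)}

== RESULT ==
["pkg_at(p1,portB)", "pkg_at(p3,portB)", "truck_at(t1,portB)", "truck_at(t3,portB)"]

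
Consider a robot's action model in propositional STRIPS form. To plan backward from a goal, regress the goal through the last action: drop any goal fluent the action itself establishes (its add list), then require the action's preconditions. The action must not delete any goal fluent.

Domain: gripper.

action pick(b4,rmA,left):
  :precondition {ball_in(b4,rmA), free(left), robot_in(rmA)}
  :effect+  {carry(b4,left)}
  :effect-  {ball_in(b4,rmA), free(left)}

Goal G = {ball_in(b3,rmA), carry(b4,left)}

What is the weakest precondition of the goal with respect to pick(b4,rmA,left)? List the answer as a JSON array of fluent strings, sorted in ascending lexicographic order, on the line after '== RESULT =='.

Regress:
  G ∩ del = {}  (empty — regression defined)
  G \ add = {ball_in(b3,rmA), carry(b4,left)} \ {carry(b4,left)} = {ball_in(b3,rmA)}
  ∪ pre   = {ball_in(b3,rmA)} ∪ {ball_in(b4,rmA), free(left), robot_in(rmA)}
          = {ball_in(b3,rmA), ball_in(b4,rmA), free(left), robot_in(rmA)}

== RESULT ==
["ball_in(b3,rmA)", "ball_in(b4,rmA)", "free(left)", "robot_in(rmA)"]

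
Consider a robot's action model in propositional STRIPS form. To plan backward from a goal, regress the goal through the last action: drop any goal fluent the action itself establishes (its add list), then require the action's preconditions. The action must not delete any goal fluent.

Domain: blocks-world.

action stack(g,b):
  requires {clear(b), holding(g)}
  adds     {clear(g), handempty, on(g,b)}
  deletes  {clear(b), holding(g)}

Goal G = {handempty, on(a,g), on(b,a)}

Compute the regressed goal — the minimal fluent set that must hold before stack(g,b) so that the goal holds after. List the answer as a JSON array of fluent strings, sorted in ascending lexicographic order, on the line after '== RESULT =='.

Compute (G \ add) ∪ pre:
  G ∩ del = {}  (empty — regression defined)
  G \ add = {handempty, on(a,g), on(b,a)} \ {clear(g), handempty, on(g,b)} = {on(a,g), on(b,a)}
  ∪ pre   = {on(a,g), on(b,a)} ∪ {clear(b), holding(g)}
          = {clear(b), holding(g), on(a,g), on(b,a)}

== RESULT ==
["clear(b)", "holding(g)", "on(a,g)", "on(b,a)"]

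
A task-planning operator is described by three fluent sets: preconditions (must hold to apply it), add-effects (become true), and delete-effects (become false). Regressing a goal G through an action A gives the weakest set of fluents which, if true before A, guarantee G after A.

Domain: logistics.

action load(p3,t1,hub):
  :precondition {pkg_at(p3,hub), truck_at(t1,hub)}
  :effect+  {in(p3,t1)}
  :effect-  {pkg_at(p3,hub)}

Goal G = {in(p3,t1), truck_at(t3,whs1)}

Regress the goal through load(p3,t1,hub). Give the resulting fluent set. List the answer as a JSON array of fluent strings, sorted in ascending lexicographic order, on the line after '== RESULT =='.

Compute (G \ add) ∪ pre:
  G ∩ del = {}  (empty — regression defined)
  G \ add = {in(p3,t1), truck_at(t3,whs1)} \ {in(p3,t1)} = {truck_at(t3,whs1)}
  ∪ pre   = {truck_at(t3,whs1)} ∪ {pkg_at(p3,hub), truck_at(t1,hub)}
          = {pkg_at(p3,hub), truck_at(t1,hub), truck_at(t3,whs1)}

== RESULT ==
["pkg_at(p3,hub)", "truck_at(t1,hub)", "truck_at(t3,whs1)"]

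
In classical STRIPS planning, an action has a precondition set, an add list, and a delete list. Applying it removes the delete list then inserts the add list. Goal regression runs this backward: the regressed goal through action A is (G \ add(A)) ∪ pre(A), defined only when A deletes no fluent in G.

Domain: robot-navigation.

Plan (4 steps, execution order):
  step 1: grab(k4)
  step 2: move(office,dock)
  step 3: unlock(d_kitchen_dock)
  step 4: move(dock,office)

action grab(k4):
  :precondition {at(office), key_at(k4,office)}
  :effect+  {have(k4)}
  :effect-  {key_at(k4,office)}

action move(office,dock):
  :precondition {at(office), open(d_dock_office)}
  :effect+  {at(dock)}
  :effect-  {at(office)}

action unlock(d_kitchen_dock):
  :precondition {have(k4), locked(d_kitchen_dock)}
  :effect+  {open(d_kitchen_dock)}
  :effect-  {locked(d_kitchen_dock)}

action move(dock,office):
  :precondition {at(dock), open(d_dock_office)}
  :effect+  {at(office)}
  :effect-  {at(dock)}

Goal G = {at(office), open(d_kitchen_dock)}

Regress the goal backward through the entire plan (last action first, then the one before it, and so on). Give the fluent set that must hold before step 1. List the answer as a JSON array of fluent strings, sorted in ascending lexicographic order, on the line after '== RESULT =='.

Work backward from the goal:
  through step 4 (move(dock,office)): drop {at(office)}, keep {open(d_kitchen_dock)}, require {at(dock), open(d_dock_office)}
    → {at(dock), open(d_dock_office), open(d_kitchen_dock)}
  through step 3 (unlock(d_kitchen_dock)): drop {open(d_kitchen_dock)}, keep {at(dock), open(d_dock_office)}, require {have(k4), locked(d_kitchen_dock)}
    → {at(dock), have(k4), locked(d_kitchen_dock), open(d_dock_office)}
  through step 2 (move(office,dock)): drop {at(dock)}, keep {have(k4), locked(d_kitchen_dock), open(d_dock_office)}, require {at(office), open(d_dock_office)}
    → {at(office), have(k4), locked(d_kitchen_dock), open(d_dock_office)}
  through step 1 (grab(k4)): drop {have(k4)}, keep {at(office), locked(d_kitchen_dock), open(d_dock_office)}, require {at(office), key_at(k4,office)}
    → {at(office), key_at(k4,office), locked(d_kitchen_dock), open(d_dock_office)}

== RESULT ==
["at(office)", "key_at(k4,office)", "locked(d_kitchen_dock)", "open(d_dock_office)"]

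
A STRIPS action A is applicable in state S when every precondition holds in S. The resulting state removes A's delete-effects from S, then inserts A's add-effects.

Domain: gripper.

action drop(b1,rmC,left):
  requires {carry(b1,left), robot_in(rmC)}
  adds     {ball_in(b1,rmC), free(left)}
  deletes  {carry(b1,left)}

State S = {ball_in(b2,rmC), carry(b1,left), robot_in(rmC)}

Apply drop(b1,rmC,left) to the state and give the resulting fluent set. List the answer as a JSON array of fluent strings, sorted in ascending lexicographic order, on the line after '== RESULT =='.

Compute (S \ del) ∪ add:
  pre ⊆ S: {carry(b1,left), robot_in(rmC)} ⊆ S  — applicable
  S \ del = {ball_in(b2,rmC), robot_in(rmC)}
  ∪ add   = {ball_in(b1,rmC), ball_in(b2,rmC), free(left), robot_in(rmC)}

== RESULT ==
["ball_in(b1,rmC)", "ball_in(b2,rmC)", "free(left)", "robot_in(rmC)"]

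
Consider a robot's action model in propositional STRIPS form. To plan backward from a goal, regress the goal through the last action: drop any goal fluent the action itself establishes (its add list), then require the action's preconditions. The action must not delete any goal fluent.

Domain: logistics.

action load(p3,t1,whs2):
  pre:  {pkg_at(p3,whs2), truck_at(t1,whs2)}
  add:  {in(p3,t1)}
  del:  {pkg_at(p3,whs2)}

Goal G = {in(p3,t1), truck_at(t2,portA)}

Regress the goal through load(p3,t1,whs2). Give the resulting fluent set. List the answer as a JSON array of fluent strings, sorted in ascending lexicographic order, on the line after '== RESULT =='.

Regress:
  G ∩ del = {}  (empty — regression defined)
  G \ add = {in(p3,t1), truck_at(t2,portA)} \ {in(p3,t1)} = {truck_at(t2,portA)}
  ∪ pre   = {truck_at(t2,portA)} ∪ {pkg_at(p3,whs2), truck_at(t1,whs2)}
          = {pkg_at(p3,whs2), truck_at(t1,whs2), truck_at(t2,portA)}

== RESULT ==
["pkg_at(p3,whs2)", "truck_at(t1,whs2)", "truck_at(t2,portA)"]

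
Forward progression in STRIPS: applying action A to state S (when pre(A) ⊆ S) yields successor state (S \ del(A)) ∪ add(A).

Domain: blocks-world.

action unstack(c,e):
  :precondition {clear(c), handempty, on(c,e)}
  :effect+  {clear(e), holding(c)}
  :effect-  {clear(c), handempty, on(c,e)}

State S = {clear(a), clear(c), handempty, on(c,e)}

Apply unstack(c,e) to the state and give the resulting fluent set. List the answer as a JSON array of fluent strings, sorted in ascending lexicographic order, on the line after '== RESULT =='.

Compute (S \ del) ∪ add:
  pre ⊆ S: {clear(c), handempty, on(c,e)} ⊆ S  — applicable
  S \ del = {clear(a)}
  ∪ add   = {clear(a), clear(e), holding(c)}

== RESULT ==
["clear(a)", "clear(e)", "holding(c)"]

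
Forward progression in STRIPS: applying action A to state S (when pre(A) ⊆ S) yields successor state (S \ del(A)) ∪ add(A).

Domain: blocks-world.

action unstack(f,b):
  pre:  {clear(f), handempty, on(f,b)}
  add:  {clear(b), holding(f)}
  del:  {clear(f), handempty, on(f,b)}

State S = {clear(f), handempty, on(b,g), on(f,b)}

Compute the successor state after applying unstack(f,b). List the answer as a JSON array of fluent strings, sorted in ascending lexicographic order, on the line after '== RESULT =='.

Compute (S \ del) ∪ add:
  pre ⊆ S: {clear(f), handempty, on(f,b)} ⊆ S  — applicable
  S \ del = {on(b,g)}
  ∪ add   = {clear(b), holding(f), on(b,g)}

== RESULT ==
["clear(b)", "holding(f)", "on(b,g)"]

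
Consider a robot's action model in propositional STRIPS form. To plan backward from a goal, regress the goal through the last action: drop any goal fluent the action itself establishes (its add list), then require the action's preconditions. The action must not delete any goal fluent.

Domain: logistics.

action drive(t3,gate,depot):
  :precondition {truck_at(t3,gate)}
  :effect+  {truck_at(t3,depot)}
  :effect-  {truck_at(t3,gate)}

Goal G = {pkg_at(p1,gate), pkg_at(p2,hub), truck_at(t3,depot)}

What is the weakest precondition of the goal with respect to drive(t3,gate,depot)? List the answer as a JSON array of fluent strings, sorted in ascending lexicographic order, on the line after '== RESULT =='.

Regress:
  G ∩ del = {}  (empty — regression defined)
  G \ add = {pkg_at(p1,gate), pkg_at(p2,hub), truck_at(t3,depot)} \ {truck_at(t3,depot)} = {pkg_at(p1,gate), pkg_at(p2,hub)}
  ∪ pre   = {pkg_at(p1,gate), pkg_at(p2,hub)} ∪ {truck_at(t3,gate)}
          = {pkg_at(p1,gate), pkg_at(p2,hub), truck_at(t3,gate)}

== RESULT ==
["pkg_at(p1,gate)", "pkg_at(p2,hub)", "truck_at(t3,gate)"]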